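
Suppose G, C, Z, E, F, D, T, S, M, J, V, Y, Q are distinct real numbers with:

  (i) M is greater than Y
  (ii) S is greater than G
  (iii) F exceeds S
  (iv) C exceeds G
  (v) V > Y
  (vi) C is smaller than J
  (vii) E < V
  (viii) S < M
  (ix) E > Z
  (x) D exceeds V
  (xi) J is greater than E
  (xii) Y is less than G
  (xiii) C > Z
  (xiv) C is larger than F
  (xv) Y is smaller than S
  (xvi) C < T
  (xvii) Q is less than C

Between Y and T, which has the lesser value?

Y

Following the relations from Y: Y < G < S < F < C < T.
So Y < T; Y is the smaller of the two.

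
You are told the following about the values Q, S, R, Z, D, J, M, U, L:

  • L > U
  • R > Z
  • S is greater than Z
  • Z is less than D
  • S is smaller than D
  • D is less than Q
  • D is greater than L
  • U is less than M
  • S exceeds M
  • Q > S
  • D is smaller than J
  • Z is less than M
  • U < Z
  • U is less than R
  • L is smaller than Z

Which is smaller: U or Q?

The relevant relations are U < L; L < Z; Z < M; M < S; S < Q.
Together: U < L < Z < M < S < Q.
So U < Q; U is the smaller of the two.

U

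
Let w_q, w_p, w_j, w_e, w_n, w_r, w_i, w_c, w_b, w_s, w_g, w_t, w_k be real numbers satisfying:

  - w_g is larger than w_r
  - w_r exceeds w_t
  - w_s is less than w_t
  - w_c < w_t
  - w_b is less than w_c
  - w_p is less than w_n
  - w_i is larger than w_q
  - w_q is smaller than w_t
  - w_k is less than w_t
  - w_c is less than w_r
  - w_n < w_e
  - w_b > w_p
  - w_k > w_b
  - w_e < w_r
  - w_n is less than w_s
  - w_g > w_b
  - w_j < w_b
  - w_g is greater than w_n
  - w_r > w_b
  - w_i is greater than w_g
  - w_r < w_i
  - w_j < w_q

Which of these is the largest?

w_j is not greatest since w_j < w_q; w_p is not greatest since w_p < w_b; w_q is not greatest since w_q < w_t; w_b is not greatest since w_b < w_k; w_k is not greatest since w_k < w_t; w_n is not greatest since w_n < w_s; w_s is not greatest since w_s < w_t; w_c is not greatest since w_c < w_r; w_e is not greatest since w_e < w_r; w_t is not greatest since w_t < w_r; w_r is not greatest since w_r < w_i; w_g is not greatest since w_g < w_i.
Only w_i has nothing above it, so w_i is the largest.

w_i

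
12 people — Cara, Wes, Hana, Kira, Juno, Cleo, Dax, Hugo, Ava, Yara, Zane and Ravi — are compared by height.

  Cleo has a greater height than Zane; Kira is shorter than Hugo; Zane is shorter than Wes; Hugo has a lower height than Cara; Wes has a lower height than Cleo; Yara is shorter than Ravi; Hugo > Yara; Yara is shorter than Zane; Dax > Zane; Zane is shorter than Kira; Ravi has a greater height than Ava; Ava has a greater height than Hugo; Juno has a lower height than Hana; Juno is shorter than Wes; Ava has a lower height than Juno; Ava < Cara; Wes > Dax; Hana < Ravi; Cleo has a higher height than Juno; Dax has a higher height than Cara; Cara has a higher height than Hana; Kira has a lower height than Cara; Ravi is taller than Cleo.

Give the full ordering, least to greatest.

Nothing is placed below Yara, so it is least; from there Yara < Zane; Zane < Kira; Kira < Hugo; Hugo < Ava; Ava < Juno; Juno < Hana; Hana < Cara; Cara < Dax; Dax < Wes; Wes < Cleo; Cleo < Ravi, each given directly.

Yara < Zane < Kira < Hugo < Ava < Juno < Hana < Cara < Dax < Wes < Cleo < Ravi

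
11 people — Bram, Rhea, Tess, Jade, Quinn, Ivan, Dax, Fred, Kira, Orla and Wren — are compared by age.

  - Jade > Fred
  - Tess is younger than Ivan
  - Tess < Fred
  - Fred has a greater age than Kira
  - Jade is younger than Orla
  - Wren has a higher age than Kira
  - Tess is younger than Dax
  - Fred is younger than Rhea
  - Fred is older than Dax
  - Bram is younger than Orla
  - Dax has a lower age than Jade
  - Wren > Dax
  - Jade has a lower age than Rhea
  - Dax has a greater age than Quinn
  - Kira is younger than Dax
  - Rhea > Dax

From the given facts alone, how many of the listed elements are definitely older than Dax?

Directly above Dax: Fred, Jade, Rhea, Wren.
One step further: Orla (5 so far).
No other element is forced above Dax by the given relations, so the count is 5.

5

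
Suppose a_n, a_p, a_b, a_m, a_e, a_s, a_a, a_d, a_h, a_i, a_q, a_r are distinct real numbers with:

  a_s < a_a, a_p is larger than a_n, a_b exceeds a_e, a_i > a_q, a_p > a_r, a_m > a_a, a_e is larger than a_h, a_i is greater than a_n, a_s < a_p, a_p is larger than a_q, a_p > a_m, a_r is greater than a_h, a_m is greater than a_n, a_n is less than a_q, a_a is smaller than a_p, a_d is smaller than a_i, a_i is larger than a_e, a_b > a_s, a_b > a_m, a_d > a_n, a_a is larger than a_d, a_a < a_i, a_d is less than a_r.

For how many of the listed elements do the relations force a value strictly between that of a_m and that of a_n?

2

The relations place a_n below a_m. An element lies strictly between them when it is forced above a_n and also forced below a_m.
Above a_n: {a_d, a_a, a_r, a_q, a_p, a_b, a_i}. Below a_m: {a_d, a_s, a_a}.
Intersection: {a_d, a_a} — 2.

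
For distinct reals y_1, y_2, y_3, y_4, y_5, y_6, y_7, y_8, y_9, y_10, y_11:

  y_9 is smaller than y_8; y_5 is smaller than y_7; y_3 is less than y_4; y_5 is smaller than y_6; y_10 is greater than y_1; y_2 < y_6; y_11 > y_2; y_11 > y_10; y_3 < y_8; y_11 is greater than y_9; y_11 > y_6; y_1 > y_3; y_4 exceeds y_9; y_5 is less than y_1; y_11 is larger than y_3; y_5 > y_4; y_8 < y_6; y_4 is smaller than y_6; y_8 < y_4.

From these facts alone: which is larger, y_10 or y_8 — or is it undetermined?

y_8 < y_4 < y_5 < y_1 < y_10, by transitivity through y_4, y_5, y_1.
So y_10 is larger.

y_10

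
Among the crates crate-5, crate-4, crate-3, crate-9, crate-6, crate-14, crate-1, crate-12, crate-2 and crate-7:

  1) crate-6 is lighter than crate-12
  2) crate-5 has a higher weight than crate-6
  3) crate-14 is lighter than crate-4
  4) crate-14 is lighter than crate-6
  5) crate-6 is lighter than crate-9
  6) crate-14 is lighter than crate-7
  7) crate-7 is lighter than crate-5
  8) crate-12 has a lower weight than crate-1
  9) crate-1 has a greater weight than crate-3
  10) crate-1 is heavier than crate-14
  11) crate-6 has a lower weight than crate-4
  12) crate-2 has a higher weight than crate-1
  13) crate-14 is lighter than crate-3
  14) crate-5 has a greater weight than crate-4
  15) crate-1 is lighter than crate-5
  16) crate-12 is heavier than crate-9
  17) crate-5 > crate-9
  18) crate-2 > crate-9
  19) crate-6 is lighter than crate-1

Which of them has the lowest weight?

Chaining upward from crate-14: directly above it, crate-7, crate-6, crate-3, crate-4, crate-1; then crate-9, crate-12, crate-2, crate-5.
That covers every other element, and nothing is given below crate-14, so crate-14 is the lowest weight.

crate-14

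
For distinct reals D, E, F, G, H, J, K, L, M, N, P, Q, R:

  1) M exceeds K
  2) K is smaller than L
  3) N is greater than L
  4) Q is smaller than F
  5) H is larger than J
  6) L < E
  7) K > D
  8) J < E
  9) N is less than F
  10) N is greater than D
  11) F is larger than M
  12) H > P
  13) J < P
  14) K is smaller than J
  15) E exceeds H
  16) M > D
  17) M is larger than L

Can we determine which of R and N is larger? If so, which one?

Following every chain through R: nothing is chained to R.
N is not reached, and no chain runs the other way from N to R.
So the given relations leave the order of R and N undetermined.

undetermined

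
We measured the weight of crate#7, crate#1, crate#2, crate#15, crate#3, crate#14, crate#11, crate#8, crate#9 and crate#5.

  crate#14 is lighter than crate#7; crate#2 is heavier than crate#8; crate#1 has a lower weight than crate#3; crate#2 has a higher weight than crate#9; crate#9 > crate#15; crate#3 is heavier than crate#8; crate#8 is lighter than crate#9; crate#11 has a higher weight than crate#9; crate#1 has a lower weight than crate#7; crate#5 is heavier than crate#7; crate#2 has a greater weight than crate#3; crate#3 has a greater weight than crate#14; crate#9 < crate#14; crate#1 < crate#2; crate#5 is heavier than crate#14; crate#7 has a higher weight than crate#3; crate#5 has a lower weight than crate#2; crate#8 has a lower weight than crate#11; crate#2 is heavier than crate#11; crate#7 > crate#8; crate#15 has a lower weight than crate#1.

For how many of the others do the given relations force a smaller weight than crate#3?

5

From crate#3 the given relations immediately reach crate#8, crate#14, crate#1.
From those, crate#15, crate#9 — 5 in total.
No other element is forced below crate#3 by the given relations, so the count is 5.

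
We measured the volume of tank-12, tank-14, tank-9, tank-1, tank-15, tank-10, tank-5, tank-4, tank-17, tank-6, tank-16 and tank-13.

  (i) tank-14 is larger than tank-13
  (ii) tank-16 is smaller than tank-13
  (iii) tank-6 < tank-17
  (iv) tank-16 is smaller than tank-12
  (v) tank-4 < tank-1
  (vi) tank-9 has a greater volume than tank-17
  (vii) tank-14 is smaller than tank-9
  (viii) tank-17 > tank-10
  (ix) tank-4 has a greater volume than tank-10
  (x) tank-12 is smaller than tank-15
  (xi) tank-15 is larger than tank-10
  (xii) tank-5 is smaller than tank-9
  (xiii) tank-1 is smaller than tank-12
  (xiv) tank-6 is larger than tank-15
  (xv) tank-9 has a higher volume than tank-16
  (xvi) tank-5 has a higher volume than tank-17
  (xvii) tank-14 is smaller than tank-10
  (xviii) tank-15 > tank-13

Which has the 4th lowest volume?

tank-10

Piecing the relations together gives one ordering: tank-16 < tank-13 < tank-14 < tank-10 < tank-4 < tank-1 < tank-12 < tank-15 < tank-6 < tank-17 < tank-5 < tank-9.
Counting 4 from the smallest end gives tank-10.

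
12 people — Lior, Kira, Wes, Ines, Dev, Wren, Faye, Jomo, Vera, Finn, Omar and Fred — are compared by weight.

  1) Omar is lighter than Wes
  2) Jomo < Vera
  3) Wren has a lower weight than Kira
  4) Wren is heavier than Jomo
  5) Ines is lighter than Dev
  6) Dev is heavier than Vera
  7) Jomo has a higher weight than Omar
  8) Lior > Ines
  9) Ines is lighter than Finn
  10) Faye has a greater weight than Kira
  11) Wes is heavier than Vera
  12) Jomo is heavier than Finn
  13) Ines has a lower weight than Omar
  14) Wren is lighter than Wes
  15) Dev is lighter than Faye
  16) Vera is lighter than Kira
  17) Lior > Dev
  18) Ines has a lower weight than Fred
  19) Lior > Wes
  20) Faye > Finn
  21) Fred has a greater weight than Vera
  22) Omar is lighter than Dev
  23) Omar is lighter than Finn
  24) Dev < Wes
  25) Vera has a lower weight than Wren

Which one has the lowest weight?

Ines

Chaining upward from Ines: directly above it, Omar, Finn, Dev, Fred, Lior; then Jomo, Wes, Faye; then Vera, Wren; then Kira.
That covers every other element, and nothing is given below Ines, so Ines is the lowest weight.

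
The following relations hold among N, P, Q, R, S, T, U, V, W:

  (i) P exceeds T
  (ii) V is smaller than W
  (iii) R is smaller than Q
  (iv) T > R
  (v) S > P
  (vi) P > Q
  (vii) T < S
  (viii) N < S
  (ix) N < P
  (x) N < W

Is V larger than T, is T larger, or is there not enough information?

undetermined

Following every chain through T: above T we get P, S; below T we get R.
V is not reached, and no chain runs the other way from V to T.
So the given relations leave the order of T and V undetermined.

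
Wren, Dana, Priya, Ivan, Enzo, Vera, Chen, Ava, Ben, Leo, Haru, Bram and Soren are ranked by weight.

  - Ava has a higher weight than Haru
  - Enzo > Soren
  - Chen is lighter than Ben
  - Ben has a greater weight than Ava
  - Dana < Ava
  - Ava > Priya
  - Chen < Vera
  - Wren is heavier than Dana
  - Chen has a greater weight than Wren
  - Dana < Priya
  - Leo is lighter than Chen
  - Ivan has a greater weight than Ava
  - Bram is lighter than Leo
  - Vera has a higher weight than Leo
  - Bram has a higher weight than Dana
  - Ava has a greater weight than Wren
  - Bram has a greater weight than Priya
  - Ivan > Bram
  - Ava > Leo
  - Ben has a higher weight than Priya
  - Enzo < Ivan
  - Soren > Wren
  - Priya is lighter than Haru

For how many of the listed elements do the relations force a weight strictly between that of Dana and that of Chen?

4

The relations place Dana below Chen. An element lies strictly between them when it is forced above Dana and also forced below Chen.
Above Dana: {Wren, Soren, Priya, Haru, Bram, Leo, Enzo, Ava, Ben, Vera, Ivan}. Below Chen: {Wren, Priya, Bram, Leo}.
Intersection: {Wren, Priya, Bram, Leo} — 4.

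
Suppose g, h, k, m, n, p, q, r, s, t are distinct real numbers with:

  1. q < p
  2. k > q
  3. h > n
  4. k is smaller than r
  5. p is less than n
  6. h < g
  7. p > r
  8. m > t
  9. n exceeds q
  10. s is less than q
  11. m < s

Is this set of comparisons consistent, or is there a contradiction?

The single ordering t < m < s < q < k < r < p < n < h < g satisfies every listed relation, so no contradiction arises.

consistent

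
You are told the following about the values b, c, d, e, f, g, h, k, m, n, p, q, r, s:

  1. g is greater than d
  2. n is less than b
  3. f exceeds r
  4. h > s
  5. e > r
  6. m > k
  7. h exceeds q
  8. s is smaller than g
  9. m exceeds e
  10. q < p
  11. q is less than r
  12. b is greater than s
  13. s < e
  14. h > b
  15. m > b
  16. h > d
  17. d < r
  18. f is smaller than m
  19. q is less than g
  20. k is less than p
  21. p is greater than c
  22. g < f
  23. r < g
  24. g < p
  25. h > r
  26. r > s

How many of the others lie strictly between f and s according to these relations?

The relations place s below f. An element lies strictly between them when it is forced above s and also forced below f.
Above s: {r, g, p, b, e, m, h}. Below f: {q, d, r, g}.
Intersection: {r, g} — 2.

2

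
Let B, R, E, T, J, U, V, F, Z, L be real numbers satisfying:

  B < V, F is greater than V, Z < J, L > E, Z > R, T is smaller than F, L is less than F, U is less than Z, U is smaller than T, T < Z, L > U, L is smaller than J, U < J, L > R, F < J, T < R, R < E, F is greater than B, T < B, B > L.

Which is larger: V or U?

V

U < T < R < E < L < B < V, by transitivity through T, R, E, L, B.
So U < V; V is the larger of the two.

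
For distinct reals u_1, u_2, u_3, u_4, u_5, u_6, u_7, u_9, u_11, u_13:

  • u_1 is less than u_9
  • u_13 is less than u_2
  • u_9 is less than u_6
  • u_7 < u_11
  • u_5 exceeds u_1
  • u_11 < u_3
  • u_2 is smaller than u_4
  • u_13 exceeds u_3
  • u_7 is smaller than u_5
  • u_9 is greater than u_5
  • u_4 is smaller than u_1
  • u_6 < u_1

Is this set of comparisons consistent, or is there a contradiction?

inconsistent

Chaining the given relations yields u_1 < u_5 < u_9 < u_6, so u_1 < u_6. But one relation states u_6 < u_1. These cannot both hold.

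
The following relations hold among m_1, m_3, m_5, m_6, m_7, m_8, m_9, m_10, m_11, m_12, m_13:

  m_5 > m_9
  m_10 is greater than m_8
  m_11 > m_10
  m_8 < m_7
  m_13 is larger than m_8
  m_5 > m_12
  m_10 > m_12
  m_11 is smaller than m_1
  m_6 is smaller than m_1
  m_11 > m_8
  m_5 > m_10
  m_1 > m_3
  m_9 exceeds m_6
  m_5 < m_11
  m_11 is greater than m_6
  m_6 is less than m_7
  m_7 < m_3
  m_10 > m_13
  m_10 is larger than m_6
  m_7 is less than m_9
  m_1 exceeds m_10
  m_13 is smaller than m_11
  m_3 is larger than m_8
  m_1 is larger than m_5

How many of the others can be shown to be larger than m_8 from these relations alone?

8

Directly above m_8: m_7, m_13, m_10, m_3, m_11.
One step further: m_9, m_5, m_1 (8 so far).
No other element is forced above m_8 by the given relations, so the count is 8.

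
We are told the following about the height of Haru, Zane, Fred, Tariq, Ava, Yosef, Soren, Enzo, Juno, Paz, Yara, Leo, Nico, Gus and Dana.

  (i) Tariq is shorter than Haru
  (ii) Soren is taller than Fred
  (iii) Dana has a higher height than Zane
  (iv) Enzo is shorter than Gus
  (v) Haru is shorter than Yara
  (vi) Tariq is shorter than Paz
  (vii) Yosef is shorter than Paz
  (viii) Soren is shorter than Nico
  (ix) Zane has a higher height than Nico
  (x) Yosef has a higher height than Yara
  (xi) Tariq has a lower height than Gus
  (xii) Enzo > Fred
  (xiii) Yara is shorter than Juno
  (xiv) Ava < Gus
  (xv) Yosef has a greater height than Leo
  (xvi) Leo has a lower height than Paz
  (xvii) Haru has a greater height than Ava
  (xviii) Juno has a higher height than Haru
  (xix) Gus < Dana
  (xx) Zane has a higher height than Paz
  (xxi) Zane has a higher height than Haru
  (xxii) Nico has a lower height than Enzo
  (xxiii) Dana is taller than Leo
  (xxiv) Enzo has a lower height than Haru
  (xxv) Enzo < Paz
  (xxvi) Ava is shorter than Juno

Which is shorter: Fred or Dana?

The relevant relations are Fred < Soren; Soren < Nico; Nico < Enzo; Enzo < Haru; Haru < Yara; Yara < Yosef; Yosef < Paz; Paz < Zane; Zane < Dana.
Together: Fred < Soren < Nico < Enzo < Haru < Yara < Yosef < Paz < Zane < Dana.
So Fred < Dana; Fred is the shorter of the two.

Fred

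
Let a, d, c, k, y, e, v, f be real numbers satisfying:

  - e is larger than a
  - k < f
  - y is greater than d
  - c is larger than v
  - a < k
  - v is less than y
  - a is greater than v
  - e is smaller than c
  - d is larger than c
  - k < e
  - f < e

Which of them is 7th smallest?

d

Piecing the relations together gives one ordering: v < a < k < f < e < c < d < y.
Counting 7 from the smallest end gives d.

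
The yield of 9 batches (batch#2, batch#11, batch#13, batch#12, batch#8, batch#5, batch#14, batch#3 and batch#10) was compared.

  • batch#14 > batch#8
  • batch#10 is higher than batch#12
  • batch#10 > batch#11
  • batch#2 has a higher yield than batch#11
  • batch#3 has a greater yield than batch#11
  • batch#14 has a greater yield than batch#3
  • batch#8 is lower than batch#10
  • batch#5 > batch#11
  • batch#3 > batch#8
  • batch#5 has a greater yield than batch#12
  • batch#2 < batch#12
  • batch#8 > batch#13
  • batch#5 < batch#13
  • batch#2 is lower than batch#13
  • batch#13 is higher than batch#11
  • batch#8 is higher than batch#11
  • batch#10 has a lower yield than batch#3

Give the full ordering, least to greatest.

batch#11 < batch#2 < batch#12 < batch#5 < batch#13 < batch#8 < batch#10 < batch#3 < batch#14

The consecutive links are each given: batch#11 < batch#2; batch#2 < batch#12; batch#12 < batch#5; batch#5 < batch#13; batch#13 < batch#8; batch#8 < batch#10; batch#10 < batch#3; batch#3 < batch#14.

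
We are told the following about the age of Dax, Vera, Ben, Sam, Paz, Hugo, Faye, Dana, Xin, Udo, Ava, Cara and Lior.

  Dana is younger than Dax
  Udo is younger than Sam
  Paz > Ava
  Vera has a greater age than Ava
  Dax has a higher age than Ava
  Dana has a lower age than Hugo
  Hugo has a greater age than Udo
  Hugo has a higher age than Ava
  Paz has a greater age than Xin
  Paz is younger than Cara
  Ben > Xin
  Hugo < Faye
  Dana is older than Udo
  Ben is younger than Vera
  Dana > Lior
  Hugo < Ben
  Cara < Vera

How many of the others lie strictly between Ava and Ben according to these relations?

The relations place Ava below Ben. An element lies strictly between them when it is forced above Ava and also forced below Ben.
Above Ava: {Hugo, Faye, Dax, Paz, Cara, Vera}. Below Ben: {Lior, Udo, Dana, Hugo, Xin}.
Intersection: {Hugo} — 1.

1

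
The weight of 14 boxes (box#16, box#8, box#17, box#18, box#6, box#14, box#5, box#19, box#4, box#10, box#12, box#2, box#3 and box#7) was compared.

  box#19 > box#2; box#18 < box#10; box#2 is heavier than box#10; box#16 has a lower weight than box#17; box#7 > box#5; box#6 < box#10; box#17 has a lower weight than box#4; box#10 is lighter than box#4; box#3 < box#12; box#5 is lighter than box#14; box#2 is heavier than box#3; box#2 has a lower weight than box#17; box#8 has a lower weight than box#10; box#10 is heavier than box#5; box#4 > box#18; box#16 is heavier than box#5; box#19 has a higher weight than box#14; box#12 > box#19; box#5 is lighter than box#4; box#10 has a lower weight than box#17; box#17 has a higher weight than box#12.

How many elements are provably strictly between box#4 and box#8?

5

The relations place box#8 below box#4. An element lies strictly between them when it is forced above box#8 and also forced below box#4.
Above box#8: {box#10, box#2, box#19, box#12, box#17}. Below box#4: {box#5, box#18, box#3, box#6, box#14, box#10, box#2, box#16, box#19, box#12, box#17}.
Intersection: {box#10, box#2, box#19, box#12, box#17} — 5.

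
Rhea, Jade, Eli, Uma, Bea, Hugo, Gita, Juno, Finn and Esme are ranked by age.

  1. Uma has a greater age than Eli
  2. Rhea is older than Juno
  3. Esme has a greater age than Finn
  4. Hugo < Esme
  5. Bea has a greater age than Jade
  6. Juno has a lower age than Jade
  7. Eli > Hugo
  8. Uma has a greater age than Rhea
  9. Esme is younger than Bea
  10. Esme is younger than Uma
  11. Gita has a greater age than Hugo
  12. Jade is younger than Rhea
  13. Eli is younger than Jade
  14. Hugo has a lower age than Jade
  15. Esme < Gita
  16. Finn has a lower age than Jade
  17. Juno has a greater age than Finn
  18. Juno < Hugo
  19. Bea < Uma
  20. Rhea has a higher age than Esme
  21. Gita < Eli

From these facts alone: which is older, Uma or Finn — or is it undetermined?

Uma

The relevant relations are Finn < Juno; Juno < Hugo; Hugo < Eli; Eli < Jade; Jade < Bea; Bea < Uma.
Chaining these gives Finn < Juno < Hugo < Eli < Jade < Bea < Uma.
So Uma is older.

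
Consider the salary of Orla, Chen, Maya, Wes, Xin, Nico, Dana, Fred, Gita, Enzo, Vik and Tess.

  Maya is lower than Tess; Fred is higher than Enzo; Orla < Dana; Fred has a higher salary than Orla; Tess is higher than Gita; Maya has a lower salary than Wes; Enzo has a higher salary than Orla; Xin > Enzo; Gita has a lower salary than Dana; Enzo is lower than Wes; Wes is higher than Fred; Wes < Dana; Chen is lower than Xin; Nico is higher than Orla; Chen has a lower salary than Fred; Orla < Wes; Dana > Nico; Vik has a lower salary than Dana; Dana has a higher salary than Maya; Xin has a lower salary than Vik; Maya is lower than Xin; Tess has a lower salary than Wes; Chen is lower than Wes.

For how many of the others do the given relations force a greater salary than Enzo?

The elements the relations force above Enzo are Xin, Vik, Fred, Wes, Dana — no chain reaches any other.
That is 5.

5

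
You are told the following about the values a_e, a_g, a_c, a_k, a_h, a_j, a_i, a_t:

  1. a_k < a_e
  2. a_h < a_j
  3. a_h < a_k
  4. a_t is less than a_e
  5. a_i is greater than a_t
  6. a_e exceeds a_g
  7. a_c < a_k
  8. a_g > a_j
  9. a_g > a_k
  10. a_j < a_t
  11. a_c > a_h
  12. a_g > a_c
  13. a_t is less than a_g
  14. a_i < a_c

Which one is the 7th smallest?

Piecing the relations together gives one ordering: a_h < a_j < a_t < a_i < a_c < a_k < a_g < a_e.
The 7th smallest is a_g.

a_g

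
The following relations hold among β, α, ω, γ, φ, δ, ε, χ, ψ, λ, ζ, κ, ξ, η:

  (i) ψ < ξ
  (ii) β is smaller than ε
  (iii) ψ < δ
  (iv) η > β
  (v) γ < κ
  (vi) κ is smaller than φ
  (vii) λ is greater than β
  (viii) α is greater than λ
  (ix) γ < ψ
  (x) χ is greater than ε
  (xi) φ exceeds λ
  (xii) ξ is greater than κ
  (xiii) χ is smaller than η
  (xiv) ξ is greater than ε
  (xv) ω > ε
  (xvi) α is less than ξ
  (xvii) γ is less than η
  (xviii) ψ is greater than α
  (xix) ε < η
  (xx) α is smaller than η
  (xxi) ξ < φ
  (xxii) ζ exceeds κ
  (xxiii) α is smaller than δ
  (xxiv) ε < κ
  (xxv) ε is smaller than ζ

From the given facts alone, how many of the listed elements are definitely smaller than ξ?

7

From ξ the given relations immediately reach ε, α, κ, ψ.
From those, β, γ, λ — 7 in total.
No other element is forced below ξ by the given relations, so the count is 7.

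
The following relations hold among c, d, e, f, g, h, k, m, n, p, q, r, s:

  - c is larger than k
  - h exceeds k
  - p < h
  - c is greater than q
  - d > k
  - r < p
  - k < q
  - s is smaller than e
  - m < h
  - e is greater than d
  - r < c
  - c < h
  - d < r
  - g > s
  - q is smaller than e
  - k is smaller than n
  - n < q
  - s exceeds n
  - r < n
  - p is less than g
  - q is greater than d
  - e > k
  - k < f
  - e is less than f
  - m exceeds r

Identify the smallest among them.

k

Chaining upward from k: directly above it, d, n, q, e, c, h, f; then r, s; then m, p, g.
That covers every other element, and nothing is given below k, so k is the smallest.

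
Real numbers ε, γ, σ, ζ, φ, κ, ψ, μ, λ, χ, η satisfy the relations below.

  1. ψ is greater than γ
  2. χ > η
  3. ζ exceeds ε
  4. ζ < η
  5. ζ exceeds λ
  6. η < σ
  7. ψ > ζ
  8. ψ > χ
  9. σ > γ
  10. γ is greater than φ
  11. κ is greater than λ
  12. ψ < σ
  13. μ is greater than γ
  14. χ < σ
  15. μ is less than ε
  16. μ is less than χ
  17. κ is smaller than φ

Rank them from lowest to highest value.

λ < κ < φ < γ < μ < ε < ζ < η < χ < ψ < σ

The consecutive links are each given: λ < κ; κ < φ; φ < γ; γ < μ; μ < ε; ε < ζ; ζ < η; η < χ; χ < ψ; ψ < σ.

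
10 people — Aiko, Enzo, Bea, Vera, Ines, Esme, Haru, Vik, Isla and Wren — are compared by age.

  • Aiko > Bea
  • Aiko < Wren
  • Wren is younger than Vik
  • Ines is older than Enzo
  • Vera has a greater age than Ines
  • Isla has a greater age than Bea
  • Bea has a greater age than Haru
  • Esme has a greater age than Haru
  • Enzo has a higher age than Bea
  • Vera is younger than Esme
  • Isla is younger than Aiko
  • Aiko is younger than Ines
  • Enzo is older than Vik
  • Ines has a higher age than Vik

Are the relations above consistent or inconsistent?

consistent

The single ordering Haru < Bea < Isla < Aiko < Wren < Vik < Enzo < Ines < Vera < Esme satisfies every listed relation, so no contradiction arises.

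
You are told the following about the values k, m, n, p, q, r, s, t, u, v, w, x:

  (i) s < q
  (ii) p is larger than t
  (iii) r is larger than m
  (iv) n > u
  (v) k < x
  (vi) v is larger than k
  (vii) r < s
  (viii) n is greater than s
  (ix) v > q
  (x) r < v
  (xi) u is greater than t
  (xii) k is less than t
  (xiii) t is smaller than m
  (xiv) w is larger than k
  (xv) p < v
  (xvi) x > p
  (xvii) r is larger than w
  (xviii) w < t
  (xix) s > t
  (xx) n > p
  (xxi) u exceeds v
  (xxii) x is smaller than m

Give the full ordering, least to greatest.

k < w < t < p < x < m < r < s < q < v < u < n

Nothing is placed below k, so it is least; from there k < w; w < t; t < p; p < x; x < m; m < r; r < s; s < q; q < v; v < u; u < n, each given directly.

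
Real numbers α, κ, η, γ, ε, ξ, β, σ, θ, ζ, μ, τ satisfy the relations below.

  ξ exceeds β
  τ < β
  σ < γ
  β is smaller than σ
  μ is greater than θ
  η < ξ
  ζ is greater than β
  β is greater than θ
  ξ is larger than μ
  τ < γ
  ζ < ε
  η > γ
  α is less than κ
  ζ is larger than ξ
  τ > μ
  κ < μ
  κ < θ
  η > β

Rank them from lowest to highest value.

α < κ < θ < μ < τ < β < σ < γ < η < ξ < ζ < ε

The consecutive links are each given: α < κ; κ < θ; θ < μ; μ < τ; τ < β; β < σ; σ < γ; γ < η; η < ξ; ξ < ζ; ζ < ε.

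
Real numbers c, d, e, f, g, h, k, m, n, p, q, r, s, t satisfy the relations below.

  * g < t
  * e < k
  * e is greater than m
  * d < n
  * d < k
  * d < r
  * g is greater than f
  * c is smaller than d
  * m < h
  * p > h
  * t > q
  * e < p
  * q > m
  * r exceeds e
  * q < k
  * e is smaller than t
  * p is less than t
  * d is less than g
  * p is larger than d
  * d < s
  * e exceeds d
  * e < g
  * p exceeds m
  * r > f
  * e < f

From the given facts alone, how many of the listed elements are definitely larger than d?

From d the given relations immediately reach e, r, n, s, p, g, k.
From those, f, t — 9 in total.
Nothing else is reachable above d; 9 in all.

9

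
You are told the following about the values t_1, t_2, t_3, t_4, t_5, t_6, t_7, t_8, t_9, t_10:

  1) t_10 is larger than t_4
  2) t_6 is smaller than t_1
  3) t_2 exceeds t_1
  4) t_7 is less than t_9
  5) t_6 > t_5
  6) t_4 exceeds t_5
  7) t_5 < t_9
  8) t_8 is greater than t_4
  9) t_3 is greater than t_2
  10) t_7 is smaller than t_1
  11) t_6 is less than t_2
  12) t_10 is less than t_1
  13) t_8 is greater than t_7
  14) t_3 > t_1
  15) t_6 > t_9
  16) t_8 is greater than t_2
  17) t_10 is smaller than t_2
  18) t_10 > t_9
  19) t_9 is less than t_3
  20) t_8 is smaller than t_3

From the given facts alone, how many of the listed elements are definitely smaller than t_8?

8

From t_8 the given relations immediately reach t_7, t_4, t_2.
From those, t_5, t_10, t_6, t_1 — 7 in total.
From those, t_9 — 8 in total.
No other element is forced below t_8 by the given relations, so the count is 8.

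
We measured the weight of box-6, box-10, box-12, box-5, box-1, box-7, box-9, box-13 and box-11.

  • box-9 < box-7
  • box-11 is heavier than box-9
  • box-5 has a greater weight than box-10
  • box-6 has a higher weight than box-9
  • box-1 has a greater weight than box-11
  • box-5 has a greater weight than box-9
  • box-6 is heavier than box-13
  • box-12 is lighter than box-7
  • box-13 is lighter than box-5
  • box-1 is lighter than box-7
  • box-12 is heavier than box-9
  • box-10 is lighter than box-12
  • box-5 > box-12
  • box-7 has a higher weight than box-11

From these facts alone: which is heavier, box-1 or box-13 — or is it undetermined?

undetermined

Following every chain through box-13: above box-13 we get box-6, box-5.
box-1 is not reached, and no chain runs the other way from box-1 to box-13.
So the given relations leave the order of box-13 and box-1 undetermined.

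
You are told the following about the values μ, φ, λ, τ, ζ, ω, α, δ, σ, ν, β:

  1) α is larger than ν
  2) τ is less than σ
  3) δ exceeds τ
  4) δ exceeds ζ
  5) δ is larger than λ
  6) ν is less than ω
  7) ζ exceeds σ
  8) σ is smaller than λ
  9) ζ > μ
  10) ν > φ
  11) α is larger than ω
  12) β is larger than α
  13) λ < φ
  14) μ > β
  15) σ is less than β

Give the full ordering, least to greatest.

Each adjacent pair is fixed by a given relation: τ < σ; σ < λ; λ < φ; φ < ν; ν < ω; ω < α; α < β; β < μ; μ < ζ; ζ < δ. Chaining them end to end gives the full order.

τ < σ < λ < φ < ν < ω < α < β < μ < ζ < δ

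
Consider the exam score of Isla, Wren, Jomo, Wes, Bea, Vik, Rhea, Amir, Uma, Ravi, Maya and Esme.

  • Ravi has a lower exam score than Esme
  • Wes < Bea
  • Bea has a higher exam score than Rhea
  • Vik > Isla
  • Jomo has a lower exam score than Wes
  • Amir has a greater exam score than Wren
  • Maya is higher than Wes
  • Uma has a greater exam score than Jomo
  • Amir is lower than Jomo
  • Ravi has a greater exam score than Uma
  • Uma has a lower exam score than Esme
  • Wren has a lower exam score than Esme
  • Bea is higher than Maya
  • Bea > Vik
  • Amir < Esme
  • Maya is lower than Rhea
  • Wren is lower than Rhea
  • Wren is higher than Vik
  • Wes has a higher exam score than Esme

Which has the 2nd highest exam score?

Piecing the relations together gives one ordering: Isla < Vik < Wren < Amir < Jomo < Uma < Ravi < Esme < Wes < Maya < Rhea < Bea.
The 2nd largest is Rhea.

Rhea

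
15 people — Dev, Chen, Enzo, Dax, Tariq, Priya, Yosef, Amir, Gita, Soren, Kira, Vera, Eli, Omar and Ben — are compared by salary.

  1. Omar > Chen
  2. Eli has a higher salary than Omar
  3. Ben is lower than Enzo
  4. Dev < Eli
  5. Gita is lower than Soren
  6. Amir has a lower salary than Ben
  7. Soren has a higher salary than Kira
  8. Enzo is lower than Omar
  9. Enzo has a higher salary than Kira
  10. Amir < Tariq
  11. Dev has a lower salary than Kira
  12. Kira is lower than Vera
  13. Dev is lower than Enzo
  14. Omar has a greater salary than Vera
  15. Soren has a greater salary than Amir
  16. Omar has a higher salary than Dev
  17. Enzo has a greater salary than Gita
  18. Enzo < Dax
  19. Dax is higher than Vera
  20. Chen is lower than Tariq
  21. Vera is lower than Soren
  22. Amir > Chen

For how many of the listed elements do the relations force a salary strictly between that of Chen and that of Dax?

The relations place Chen below Dax. An element lies strictly between them when it is forced above Chen and also forced below Dax.
Above Chen: {Amir, Tariq, Ben, Enzo, Omar, Soren, Eli}. Below Dax: {Amir, Dev, Ben, Kira, Gita, Vera, Enzo}.
Intersection: {Amir, Ben, Enzo} — 3.

3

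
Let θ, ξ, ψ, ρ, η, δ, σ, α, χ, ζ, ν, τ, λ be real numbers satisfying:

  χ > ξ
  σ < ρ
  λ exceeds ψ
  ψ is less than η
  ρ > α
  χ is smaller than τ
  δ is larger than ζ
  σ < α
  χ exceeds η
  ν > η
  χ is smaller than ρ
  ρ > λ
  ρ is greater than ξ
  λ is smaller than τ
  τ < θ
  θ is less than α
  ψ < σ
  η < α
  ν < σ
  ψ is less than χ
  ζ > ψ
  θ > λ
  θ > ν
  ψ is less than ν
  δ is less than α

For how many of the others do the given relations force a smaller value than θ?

7

Directly below θ: λ, τ, ν.
One step further: ψ, η, χ (6 so far).
One step further: ξ (7 so far).
No other element is forced below θ by the given relations, so the count is 7.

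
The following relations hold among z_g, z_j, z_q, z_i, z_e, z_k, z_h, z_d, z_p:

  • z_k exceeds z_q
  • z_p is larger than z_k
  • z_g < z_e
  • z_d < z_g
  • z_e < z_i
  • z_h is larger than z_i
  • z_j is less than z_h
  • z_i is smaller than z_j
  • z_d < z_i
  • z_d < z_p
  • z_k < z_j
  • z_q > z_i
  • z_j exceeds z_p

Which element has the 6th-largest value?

z_i

The consecutive relations fix a unique order: z_d < z_g < z_e < z_i < z_q < z_k < z_p < z_j < z_h.
Counting 6 from the largest end gives z_i.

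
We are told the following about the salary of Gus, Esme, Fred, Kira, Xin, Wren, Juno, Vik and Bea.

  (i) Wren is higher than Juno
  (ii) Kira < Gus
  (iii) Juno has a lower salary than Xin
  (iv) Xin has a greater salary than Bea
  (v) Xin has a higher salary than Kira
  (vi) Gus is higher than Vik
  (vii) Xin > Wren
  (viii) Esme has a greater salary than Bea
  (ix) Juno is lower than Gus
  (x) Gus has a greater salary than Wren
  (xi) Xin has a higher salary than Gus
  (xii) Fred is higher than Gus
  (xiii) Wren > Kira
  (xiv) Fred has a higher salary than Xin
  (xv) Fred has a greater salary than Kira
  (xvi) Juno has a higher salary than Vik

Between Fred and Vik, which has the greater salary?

Fred

The relevant relations are Vik < Juno; Juno < Wren; Wren < Gus; Gus < Xin; Xin < Fred.
Together: Vik < Juno < Wren < Gus < Xin < Fred.
So Vik < Fred; Fred is the higher of the two.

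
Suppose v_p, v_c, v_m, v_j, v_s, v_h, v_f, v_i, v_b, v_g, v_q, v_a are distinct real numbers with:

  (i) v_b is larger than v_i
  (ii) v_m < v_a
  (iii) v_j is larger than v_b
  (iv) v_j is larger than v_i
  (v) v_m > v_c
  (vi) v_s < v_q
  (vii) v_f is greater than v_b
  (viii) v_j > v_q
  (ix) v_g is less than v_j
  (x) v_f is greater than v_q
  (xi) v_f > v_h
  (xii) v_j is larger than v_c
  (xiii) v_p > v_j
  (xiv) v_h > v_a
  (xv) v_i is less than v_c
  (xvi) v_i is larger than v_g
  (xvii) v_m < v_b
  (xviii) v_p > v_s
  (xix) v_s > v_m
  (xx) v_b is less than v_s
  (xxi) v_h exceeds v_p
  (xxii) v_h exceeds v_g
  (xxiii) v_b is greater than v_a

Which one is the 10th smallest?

The consecutive relations fix a unique order: v_g < v_i < v_c < v_m < v_a < v_b < v_s < v_q < v_j < v_p < v_h < v_f.
The 10th smallest is v_p.

v_p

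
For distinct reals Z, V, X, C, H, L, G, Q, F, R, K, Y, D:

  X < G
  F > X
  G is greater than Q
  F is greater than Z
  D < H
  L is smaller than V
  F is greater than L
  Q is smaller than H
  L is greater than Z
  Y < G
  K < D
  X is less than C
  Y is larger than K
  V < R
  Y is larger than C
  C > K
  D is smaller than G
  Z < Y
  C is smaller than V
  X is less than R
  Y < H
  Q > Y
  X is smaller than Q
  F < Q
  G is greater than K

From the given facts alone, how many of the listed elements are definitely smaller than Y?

4

The elements the relations force below Y are K, Z, X, C — no chain reaches any other.
That is 4.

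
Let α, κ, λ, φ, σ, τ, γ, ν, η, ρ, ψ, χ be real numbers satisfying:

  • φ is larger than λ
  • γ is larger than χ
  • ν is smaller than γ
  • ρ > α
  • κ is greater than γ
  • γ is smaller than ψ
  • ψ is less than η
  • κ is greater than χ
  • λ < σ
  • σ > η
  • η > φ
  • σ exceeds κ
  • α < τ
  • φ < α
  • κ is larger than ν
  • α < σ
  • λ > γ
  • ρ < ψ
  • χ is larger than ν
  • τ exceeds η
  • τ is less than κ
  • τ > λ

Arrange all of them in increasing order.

ν < χ < γ < λ < φ < α < ρ < ψ < η < τ < κ < σ

The consecutive links are each given: ν < χ; χ < γ; γ < λ; λ < φ; φ < α; α < ρ; ρ < ψ; ψ < η; η < τ; τ < κ; κ < σ.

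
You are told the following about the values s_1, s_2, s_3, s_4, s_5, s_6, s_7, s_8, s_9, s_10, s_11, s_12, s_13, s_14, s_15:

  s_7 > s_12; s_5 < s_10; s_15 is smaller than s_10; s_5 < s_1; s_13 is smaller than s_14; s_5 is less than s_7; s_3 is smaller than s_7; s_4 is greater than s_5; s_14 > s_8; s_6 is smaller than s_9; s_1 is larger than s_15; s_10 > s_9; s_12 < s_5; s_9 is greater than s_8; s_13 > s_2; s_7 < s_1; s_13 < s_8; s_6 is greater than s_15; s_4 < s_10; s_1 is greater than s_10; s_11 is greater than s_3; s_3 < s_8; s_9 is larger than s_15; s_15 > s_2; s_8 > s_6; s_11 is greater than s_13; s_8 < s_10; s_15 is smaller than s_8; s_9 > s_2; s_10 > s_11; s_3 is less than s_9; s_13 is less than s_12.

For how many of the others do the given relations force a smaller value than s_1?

13

From s_1 the given relations immediately reach s_15, s_5, s_10, s_7.
From those, s_2, s_3, s_12, s_11, s_8, s_4, s_9 — 11 in total.
From those, s_13, s_6 — 13 in total.
No other element is forced below s_1 by the given relations, so the count is 13.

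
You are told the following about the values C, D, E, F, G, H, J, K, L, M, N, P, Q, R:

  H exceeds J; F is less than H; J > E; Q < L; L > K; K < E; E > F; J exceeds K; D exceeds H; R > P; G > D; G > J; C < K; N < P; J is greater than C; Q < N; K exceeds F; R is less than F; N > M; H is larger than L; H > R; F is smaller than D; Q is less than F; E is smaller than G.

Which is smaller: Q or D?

Q

Q < N and N < P give Q < P.
With P < R: Q < N < P < R.
Then R < F extends the chain to F.
Then F < K extends the chain to K.
Then K < E extends the chain to E.
Then E < J extends the chain to J.
With J < H: Q < N < P < R < F < K < E < J < H.
With H < D: Q < N < P < R < F < K < E < J < H < D.
So Q < D; Q is the smaller of the two.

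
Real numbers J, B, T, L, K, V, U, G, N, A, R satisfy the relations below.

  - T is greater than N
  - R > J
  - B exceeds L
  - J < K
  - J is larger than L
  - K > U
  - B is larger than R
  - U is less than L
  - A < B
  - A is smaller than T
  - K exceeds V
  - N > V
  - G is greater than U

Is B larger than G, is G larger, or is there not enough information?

Following every chain through B: below B we get A, U, L, J, R.
G is not reached, and no chain runs the other way from G to B.
So the given relations leave the order of B and G undetermined.

undetermined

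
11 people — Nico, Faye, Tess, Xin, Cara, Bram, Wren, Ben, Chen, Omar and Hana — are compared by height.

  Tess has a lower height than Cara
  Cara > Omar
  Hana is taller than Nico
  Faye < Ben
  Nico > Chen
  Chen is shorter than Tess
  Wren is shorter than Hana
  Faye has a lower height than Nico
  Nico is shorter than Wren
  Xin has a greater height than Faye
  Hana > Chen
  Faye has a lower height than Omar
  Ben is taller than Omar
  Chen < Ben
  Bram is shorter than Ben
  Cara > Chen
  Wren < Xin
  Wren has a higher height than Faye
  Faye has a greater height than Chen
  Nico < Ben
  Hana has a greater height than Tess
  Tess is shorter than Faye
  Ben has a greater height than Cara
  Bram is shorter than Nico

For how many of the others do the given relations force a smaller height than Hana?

Directly below Hana: Chen, Tess, Nico, Wren.
One step further: Faye, Bram (6 so far).
No other element is forced below Hana by the given relations, so the count is 6.

6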